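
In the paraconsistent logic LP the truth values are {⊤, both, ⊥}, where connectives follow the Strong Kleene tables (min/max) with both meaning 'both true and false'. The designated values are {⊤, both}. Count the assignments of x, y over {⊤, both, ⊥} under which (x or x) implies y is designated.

8

Of the 9 assignments, 8 give a value in {⊤, both}.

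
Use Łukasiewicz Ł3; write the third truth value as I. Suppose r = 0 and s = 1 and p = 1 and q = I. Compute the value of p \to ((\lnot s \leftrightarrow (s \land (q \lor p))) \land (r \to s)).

0

\lnot s = \lnot 1 = 0
q \lor p = I \lor 1 = 1
s \land (q \lor p) = 1 \land 1 = 1
\lnot s \leftrightarrow (s \land (q \lor p)) = 0 \leftrightarrow 1 = 0
r \to s = 0 \to 1 = 1
(\lnot s \leftrightarrow (s \land (q \lor p))) \land (r \to s) = 0 \land 1 = 0
p \to ((\lnot s \leftrightarrow (s \land (q \lor p))) \land (r \to s)) = 1 \to 0 = 0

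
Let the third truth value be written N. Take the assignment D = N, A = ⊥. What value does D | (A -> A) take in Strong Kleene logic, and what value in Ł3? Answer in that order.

⊤; ⊤

In Strong Kleene logic: A -> A = ⊥ -> ⊥ = ⊤
D | (A -> A) = N | ⊤ = ⊤
In Ł3: A -> A = ⊥ -> ⊥ = ⊤
D | (A -> A) = N | ⊤ = ⊤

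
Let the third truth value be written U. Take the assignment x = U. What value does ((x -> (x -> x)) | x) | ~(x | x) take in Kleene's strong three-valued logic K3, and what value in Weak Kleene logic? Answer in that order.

U; U

In Kleene's strong three-valued logic K3: x -> x = U -> U = U  [~U | U]
x -> (x -> x) = U -> U = U
(x -> (x -> x)) | x = U | U = U
x | x = U | U = U
~(x | x) = ~U = U
((x -> (x -> x)) | x) | ~(x | x) = U | U = U
In Weak Kleene logic: x -> x = U -> U = U
x -> (x -> x) = U -> U = U
(x -> (x -> x)) | x = U | U = U
x | x = U | U = U
~(x | x) = ~U = U
((x -> (x -> x)) | x) | ~(x | x) = U | U = U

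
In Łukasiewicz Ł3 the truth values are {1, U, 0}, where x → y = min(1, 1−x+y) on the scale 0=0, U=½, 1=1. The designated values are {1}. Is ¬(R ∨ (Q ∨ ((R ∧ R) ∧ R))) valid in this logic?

No

Countermodel: R=1, Q=1 gives 0, which is not designated.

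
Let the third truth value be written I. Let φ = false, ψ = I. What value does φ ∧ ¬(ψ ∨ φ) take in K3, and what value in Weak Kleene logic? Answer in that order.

In K3: ψ ∨ φ = I ∨ false = I
¬(ψ ∨ φ) = ¬I = I
φ ∧ ¬(ψ ∨ φ) = false ∧ I = false
In Weak Kleene logic: ψ ∨ φ = I ∨ false = I
¬(ψ ∨ φ) = ¬I = I
φ ∧ ¬(ψ ∨ φ) = false ∧ I = I
They differ because K3 and Weak Kleene logic treat I differently under the binary connectives.

false; I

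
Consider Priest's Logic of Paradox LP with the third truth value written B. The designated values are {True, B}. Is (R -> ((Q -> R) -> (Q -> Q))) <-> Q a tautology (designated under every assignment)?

Countermodel: R=True, Q=False gives False, which is not designated.

No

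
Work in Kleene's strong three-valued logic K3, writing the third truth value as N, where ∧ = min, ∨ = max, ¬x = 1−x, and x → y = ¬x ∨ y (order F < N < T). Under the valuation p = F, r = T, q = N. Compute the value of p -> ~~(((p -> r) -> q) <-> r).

p -> r = F -> T = T
(p -> r) -> q = T -> N = N
((p -> r) -> q) <-> r = N <-> T = N
~(((p -> r) -> q) <-> r) = ~N = N
~~(((p -> r) -> q) <-> r) = ~N = N
p -> ~~(((p -> r) -> q) <-> r) = F -> N = T

T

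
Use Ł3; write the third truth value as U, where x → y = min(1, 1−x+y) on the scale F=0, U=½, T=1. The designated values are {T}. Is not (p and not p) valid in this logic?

Countermodel: p=U gives U, which is not designated.

No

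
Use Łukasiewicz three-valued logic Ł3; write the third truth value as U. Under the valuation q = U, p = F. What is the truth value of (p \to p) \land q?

U

p \to p = F \to F = T
(p \to p) \land q = T \land U = U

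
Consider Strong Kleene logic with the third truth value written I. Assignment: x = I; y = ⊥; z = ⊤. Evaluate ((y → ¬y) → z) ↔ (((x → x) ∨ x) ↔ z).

I

¬y = ¬⊥ = ⊤
y → ¬y = ⊥ → ⊤ = ⊤
(y → ¬y) → z = ⊤ → ⊤ = ⊤
x → x = I → I = I  [¬I ∨ I]
(x → x) ∨ x = I ∨ I = I
((x → x) ∨ x) ↔ z = I ↔ ⊤ = I
((y → ¬y) → z) ↔ (((x → x) ∨ x) ↔ z) = ⊤ ↔ I = I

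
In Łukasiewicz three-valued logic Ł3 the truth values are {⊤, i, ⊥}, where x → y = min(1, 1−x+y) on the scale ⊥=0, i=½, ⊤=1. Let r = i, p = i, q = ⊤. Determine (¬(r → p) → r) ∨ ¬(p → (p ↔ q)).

⊤

r → p = i → i = ⊤  [min(1, 1−½+½)]
¬(r → p) = ¬⊤ = ⊥
¬(r → p) → r = ⊥ → i = ⊤
p ↔ q = i ↔ ⊤ = i
p → (p ↔ q) = i → i = ⊤
¬(p → (p ↔ q)) = ¬⊤ = ⊥
(¬(r → p) → r) ∨ ¬(p → (p ↔ q)) = ⊤ ∨ ⊥ = ⊤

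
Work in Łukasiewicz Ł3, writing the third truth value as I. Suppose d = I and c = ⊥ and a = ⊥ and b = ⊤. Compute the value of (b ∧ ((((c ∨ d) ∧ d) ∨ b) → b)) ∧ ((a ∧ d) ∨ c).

⊥

c ∨ d = ⊥ ∨ I = I
(c ∨ d) ∧ d = I ∧ I = I
((c ∨ d) ∧ d) ∨ b = I ∨ ⊤ = ⊤
(((c ∨ d) ∧ d) ∨ b) → b = ⊤ → ⊤ = ⊤
b ∧ ((((c ∨ d) ∧ d) ∨ b) → b) = ⊤ ∧ ⊤ = ⊤
a ∧ d = ⊥ ∧ I = ⊥
(a ∧ d) ∨ c = ⊥ ∨ ⊥ = ⊥
(b ∧ ((((c ∨ d) ∧ d) ∨ b) → b)) ∧ ((a ∧ d) ∨ c) = ⊤ ∧ ⊥ = ⊥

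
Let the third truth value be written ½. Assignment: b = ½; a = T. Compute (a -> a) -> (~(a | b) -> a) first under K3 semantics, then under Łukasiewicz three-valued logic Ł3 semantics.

In K3: a -> a = T -> T = T
a | b = T | ½ = T
~(a | b) = ~T = F
~(a | b) -> a = F -> T = T
(a -> a) -> (~(a | b) -> a) = T -> T = T
In Łukasiewicz three-valued logic Ł3: a -> a = T -> T = T
a | b = T | ½ = T
~(a | b) = ~T = F
~(a | b) -> a = F -> T = T
(a -> a) -> (~(a | b) -> a) = T -> T = T

T; T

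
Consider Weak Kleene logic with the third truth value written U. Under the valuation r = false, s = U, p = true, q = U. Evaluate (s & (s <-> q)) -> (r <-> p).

U

s <-> q = U <-> U = U
s & (s <-> q) = U & U = U
r <-> p = false <-> true = false
(s & (s <-> q)) -> (r <-> p) = U -> false = U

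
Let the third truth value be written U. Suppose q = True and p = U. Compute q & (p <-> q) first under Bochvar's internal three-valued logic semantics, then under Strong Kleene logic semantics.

In Bochvar's internal three-valued logic: p <-> q = U <-> True = U
q & (p <-> q) = True & U = U
In Strong Kleene logic: p <-> q = U <-> True = U
q & (p <-> q) = True & U = U

U; U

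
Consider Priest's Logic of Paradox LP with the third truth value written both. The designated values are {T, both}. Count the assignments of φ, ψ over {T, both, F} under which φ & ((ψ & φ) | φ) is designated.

Of the 9 assignments, 6 give a value in {T, both}.

6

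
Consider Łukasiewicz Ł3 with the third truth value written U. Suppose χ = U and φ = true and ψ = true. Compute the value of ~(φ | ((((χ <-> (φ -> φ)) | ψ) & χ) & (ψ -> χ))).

false

φ -> φ = true -> true = true
χ <-> (φ -> φ) = U <-> true = U  [1 − |½−1|]
(χ <-> (φ -> φ)) | ψ = U | true = true
((χ <-> (φ -> φ)) | ψ) & χ = true & U = U
ψ -> χ = true -> U = U
(((χ <-> (φ -> φ)) | ψ) & χ) & (ψ -> χ) = U & U = U
φ | ((((χ <-> (φ -> φ)) | ψ) & χ) & (ψ -> χ)) = true | U = true
~(φ | ((((χ <-> (φ -> φ)) | ψ) & χ) & (ψ -> χ))) = ~true = false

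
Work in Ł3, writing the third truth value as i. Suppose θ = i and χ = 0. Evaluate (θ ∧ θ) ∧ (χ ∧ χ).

0

θ ∧ θ = i ∧ i = i
χ ∧ χ = 0 ∧ 0 = 0
(θ ∧ θ) ∧ (χ ∧ χ) = i ∧ 0 = 0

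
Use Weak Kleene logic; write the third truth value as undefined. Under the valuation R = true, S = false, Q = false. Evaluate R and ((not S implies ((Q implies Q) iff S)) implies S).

true

not S = not false = true
Q implies Q = false implies false = true
(Q implies Q) iff S = true iff false = false
not S implies ((Q implies Q) iff S) = true implies false = false
(not S implies ((Q implies Q) iff S)) implies S = false implies false = true
R and ((not S implies ((Q implies Q) iff S)) implies S) = true and true = true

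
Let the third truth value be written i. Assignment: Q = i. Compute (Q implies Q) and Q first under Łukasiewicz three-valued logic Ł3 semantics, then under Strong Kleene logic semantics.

i; i

In Łukasiewicz three-valued logic Ł3: Q implies Q = i implies i = True  [min(1, 1−½+½)]
(Q implies Q) and Q = True and i = i
In Strong Kleene logic: Q implies Q = i implies i = i  [not i or i]
(Q implies Q) and Q = i and i = i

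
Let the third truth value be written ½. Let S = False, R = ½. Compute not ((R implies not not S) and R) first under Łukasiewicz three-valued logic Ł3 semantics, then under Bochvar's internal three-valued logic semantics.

In Łukasiewicz three-valued logic Ł3: not S = not False = True
not not S = not True = False
R implies not not S = ½ implies False = ½  [min(1, 1−½+0)]
(R implies not not S) and R = ½ and ½ = ½
not ((R implies not not S) and R) = not ½ = ½
In Bochvar's internal three-valued logic: not S = not False = True
not not S = not True = False
R implies not not S = ½ implies False = ½  [any arg is the third value ⇒ result is the third value]
(R implies not not S) and R = ½ and ½ = ½
not ((R implies not not S) and R) = not ½ = ½

½; ½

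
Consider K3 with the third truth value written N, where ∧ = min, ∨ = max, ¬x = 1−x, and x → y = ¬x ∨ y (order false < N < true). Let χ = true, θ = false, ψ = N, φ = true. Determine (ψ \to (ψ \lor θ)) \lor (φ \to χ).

true

ψ \lor θ = N \lor false = N
ψ \to (ψ \lor θ) = N \to N = N  [\lnot N \lor N]
φ \to χ = true \to true = true
(ψ \to (ψ \lor θ)) \lor (φ \to χ) = N \lor true = true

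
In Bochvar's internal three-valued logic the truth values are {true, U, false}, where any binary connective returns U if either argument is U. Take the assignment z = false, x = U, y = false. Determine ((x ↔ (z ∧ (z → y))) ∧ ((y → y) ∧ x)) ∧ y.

z → y = false → false = true
z ∧ (z → y) = false ∧ true = false
x ↔ (z ∧ (z → y)) = U ↔ false = U
y → y = false → false = true
(y → y) ∧ x = true ∧ U = U
(x ↔ (z ∧ (z → y))) ∧ ((y → y) ∧ x) = U ∧ U = U
((x ↔ (z ∧ (z → y))) ∧ ((y → y) ∧ x)) ∧ y = U ∧ false = U

U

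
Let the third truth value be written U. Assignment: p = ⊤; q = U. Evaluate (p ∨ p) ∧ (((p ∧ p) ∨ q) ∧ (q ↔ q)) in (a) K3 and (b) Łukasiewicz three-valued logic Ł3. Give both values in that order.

In K3: p ∨ p = ⊤ ∨ ⊤ = ⊤
p ∧ p = ⊤ ∧ ⊤ = ⊤
(p ∧ p) ∨ q = ⊤ ∨ U = ⊤
q ↔ q = U ↔ U = U
((p ∧ p) ∨ q) ∧ (q ↔ q) = ⊤ ∧ U = U
(p ∨ p) ∧ (((p ∧ p) ∨ q) ∧ (q ↔ q)) = ⊤ ∧ U = U
In Łukasiewicz three-valued logic Ł3: p ∨ p = ⊤ ∨ ⊤ = ⊤
p ∧ p = ⊤ ∧ ⊤ = ⊤
(p ∧ p) ∨ q = ⊤ ∨ U = ⊤
q ↔ q = U ↔ U = ⊤  [1 − |½−½|]
((p ∧ p) ∨ q) ∧ (q ↔ q) = ⊤ ∧ ⊤ = ⊤
(p ∨ p) ∧ (((p ∧ p) ∨ q) ∧ (q ↔ q)) = ⊤ ∧ ⊤ = ⊤
They differ because K3 and Łukasiewicz three-valued logic Ł3 treat U differently under implication.

U; ⊤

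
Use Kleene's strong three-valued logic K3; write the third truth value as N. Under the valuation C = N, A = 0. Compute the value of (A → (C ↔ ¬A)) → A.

0

¬A = ¬0 = 1
C ↔ ¬A = N ↔ 1 = N
A → (C ↔ ¬A) = 0 → N = 1
(A → (C ↔ ¬A)) → A = 1 → 0 = 0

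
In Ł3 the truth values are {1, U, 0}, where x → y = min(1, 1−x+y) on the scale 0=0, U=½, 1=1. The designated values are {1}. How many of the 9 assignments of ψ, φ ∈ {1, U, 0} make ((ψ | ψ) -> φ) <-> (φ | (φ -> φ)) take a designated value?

Of the 9 assignments, 6 give a value in {1}.

6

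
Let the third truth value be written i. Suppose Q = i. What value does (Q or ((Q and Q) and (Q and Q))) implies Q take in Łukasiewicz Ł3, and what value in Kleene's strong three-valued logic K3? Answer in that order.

In Łukasiewicz Ł3: Q and Q = i and i = i
Q and Q = i and i = i
(Q and Q) and (Q and Q) = i and i = i
Q or ((Q and Q) and (Q and Q)) = i or i = i
(Q or ((Q and Q) and (Q and Q))) implies Q = i implies i = true  [min(1, 1−½+½)]
In Kleene's strong three-valued logic K3: Q and Q = i and i = i
Q and Q = i and i = i
(Q and Q) and (Q and Q) = i and i = i
Q or ((Q and Q) and (Q and Q)) = i or i = i
(Q or ((Q and Q) and (Q and Q))) implies Q = i implies i = i
They differ because Łukasiewicz Ł3 and Kleene's strong three-valued logic K3 treat i differently under implication.

true; i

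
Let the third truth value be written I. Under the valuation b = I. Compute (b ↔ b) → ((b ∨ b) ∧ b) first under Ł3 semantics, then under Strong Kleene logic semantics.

I; I

In Ł3: b ↔ b = I ↔ I = T  [1 − |½−½|]
b ∨ b = I ∨ I = I
(b ∨ b) ∧ b = I ∧ I = I
(b ↔ b) → ((b ∨ b) ∧ b) = T → I = I
In Strong Kleene logic: b ↔ b = I ↔ I = I
b ∨ b = I ∨ I = I
(b ∨ b) ∧ b = I ∧ I = I
(b ↔ b) → ((b ∨ b) ∧ b) = I → I = I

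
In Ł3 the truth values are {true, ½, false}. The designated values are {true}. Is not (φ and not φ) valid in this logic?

No

Countermodel: φ=½ gives ½, which is not designated.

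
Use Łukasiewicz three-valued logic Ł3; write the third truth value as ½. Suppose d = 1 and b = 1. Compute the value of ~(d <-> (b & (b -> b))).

b -> b = 1 -> 1 = 1
b & (b -> b) = 1 & 1 = 1
d <-> (b & (b -> b)) = 1 <-> 1 = 1
~(d <-> (b & (b -> b))) = ~1 = 0

0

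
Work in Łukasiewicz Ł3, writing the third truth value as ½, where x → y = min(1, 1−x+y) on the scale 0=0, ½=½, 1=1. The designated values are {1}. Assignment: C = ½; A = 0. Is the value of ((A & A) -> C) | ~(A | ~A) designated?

Yes

A & A = 0 & 0 = 0
(A & A) -> C = 0 -> ½ = 1  [min(1, 1−0+½)]
~A = ~0 = 1
A | ~A = 0 | 1 = 1
~(A | ~A) = ~1 = 0
((A & A) -> C) | ~(A | ~A) = 1 | 0 = 1
1 ∈ {1}.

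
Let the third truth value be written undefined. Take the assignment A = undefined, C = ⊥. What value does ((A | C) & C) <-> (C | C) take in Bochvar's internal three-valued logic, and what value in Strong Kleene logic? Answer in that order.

undefined; ⊤

In Bochvar's internal three-valued logic: A | C = undefined | ⊥ = undefined
(A | C) & C = undefined & ⊥ = undefined
C | C = ⊥ | ⊥ = ⊥
((A | C) & C) <-> (C | C) = undefined <-> ⊥ = undefined
In Strong Kleene logic: A | C = undefined | ⊥ = undefined
(A | C) & C = undefined & ⊥ = ⊥
C | C = ⊥ | ⊥ = ⊥
((A | C) & C) <-> (C | C) = ⊥ <-> ⊥ = ⊤
They differ because Bochvar's internal three-valued logic and Strong Kleene logic treat undefined differently under the binary connectives.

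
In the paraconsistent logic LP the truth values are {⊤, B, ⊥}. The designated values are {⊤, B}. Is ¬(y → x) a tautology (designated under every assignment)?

Countermodel: y=⊤, x=⊤ gives ⊥, which is not designated.

No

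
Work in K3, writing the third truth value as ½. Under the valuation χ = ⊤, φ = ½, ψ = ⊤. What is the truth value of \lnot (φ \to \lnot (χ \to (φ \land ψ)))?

φ \land ψ = ½ \land ⊤ = ½
χ \to (φ \land ψ) = ⊤ \to ½ = ½
\lnot (χ \to (φ \land ψ)) = \lnot ½ = ½
φ \to \lnot (χ \to (φ \land ψ)) = ½ \to ½ = ½
\lnot (φ \to \lnot (χ \to (φ \land ψ))) = \lnot ½ = ½

½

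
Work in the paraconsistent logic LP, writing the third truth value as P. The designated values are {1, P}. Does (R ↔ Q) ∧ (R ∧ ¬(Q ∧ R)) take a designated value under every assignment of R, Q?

Countermodel: R=1, Q=1 gives 0, which is not designated.

No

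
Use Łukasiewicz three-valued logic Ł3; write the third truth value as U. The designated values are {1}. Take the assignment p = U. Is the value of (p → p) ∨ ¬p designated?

Yes

p → p = U → U = 1
¬p = ¬U = U
(p → p) ∨ ¬p = 1 ∨ U = 1
1 ∈ {1}.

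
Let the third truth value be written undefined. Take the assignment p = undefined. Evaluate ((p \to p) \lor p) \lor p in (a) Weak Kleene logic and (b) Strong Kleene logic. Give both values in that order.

undefined; undefined

In Weak Kleene logic: p \to p = undefined \to undefined = undefined
(p \to p) \lor p = undefined \lor undefined = undefined
((p \to p) \lor p) \lor p = undefined \lor undefined = undefined
In Strong Kleene logic: p \to p = undefined \to undefined = undefined
(p \to p) \lor p = undefined \lor undefined = undefined
((p \to p) \lor p) \lor p = undefined \lor undefined = undefined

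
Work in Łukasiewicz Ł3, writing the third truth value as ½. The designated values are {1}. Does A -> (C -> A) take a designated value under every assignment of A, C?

Yes

Every assignment of A, C over {1, ½, 0} gives a value in {1}.
In particular, with A=½, C=½: A -> (C -> A) = 1.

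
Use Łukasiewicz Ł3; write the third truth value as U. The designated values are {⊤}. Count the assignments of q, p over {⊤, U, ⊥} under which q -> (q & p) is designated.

Of the 9 assignments, 6 give a value in {⊤}.

6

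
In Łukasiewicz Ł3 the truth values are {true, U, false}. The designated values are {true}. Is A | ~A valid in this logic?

Countermodel: A=U gives U, which is not designated.

No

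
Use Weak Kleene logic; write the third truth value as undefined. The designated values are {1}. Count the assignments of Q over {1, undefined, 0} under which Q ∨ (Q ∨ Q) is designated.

1

Q=1: 1 ✓
Q=undefined: undefined ·
Q=0: 0 ·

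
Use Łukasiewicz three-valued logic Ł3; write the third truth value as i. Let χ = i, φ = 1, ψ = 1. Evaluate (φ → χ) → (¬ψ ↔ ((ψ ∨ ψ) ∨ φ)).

φ → χ = 1 → i = i  [min(1, 1−1+½)]
¬ψ = ¬1 = 0
ψ ∨ ψ = 1 ∨ 1 = 1
(ψ ∨ ψ) ∨ φ = 1 ∨ 1 = 1
¬ψ ↔ ((ψ ∨ ψ) ∨ φ) = 0 ↔ 1 = 0
(φ → χ) → (¬ψ ↔ ((ψ ∨ ψ) ∨ φ)) = i → 0 = i

i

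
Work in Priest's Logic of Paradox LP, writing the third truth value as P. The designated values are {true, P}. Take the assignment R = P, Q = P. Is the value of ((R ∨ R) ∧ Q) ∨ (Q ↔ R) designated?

Yes

R ∨ R = P ∨ P = P
(R ∨ R) ∧ Q = P ∧ P = P
Q ↔ R = P ↔ P = P
((R ∨ R) ∧ Q) ∨ (Q ↔ R) = P ∨ P = P
P ∈ {true, P}.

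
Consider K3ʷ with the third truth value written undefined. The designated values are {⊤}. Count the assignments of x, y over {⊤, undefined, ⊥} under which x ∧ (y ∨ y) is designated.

1

Designated under: (x=⊤, y=⊤).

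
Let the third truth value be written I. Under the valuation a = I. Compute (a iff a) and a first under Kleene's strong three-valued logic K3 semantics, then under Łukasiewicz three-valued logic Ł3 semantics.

In Kleene's strong three-valued logic K3: a iff a = I iff I = I
(a iff a) and a = I and I = I
In Łukasiewicz three-valued logic Ł3: a iff a = I iff I = T  [1 − |½−½|]
(a iff a) and a = T and I = I

I; I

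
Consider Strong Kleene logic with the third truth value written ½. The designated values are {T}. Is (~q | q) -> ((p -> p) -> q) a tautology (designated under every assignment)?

Countermodel: q=½, p=T gives ½, which is not designated.

No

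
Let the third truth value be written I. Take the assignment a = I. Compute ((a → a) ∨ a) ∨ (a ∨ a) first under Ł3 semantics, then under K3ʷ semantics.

1; I

In Ł3: a → a = I → I = 1
(a → a) ∨ a = 1 ∨ I = 1
a ∨ a = I ∨ I = I
((a → a) ∨ a) ∨ (a ∨ a) = 1 ∨ I = 1
In K3ʷ: a → a = I → I = I  [any arg is the third value ⇒ result is the third value]
(a → a) ∨ a = I ∨ I = I
a ∨ a = I ∨ I = I
((a → a) ∨ a) ∨ (a ∨ a) = I ∨ I = I
They differ because Ł3 and K3ʷ treat I differently under the binary connectives.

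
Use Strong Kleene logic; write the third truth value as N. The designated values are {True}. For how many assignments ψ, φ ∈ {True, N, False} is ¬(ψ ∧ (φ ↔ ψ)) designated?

4

Designated under: (ψ=True, φ=False); (ψ=False, φ=True); (ψ=False, φ=N); (ψ=False, φ=False).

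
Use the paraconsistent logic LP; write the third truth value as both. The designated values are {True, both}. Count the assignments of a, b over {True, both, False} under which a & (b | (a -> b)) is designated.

Of the 9 assignments, 5 give a value in {True, both}.

5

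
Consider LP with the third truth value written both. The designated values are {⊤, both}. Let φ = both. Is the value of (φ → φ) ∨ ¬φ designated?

φ → φ = both → both = both  [¬both ∨ both]
¬φ = ¬both = both
(φ → φ) ∨ ¬φ = both ∨ both = both
both ∈ {⊤, both}.

Yes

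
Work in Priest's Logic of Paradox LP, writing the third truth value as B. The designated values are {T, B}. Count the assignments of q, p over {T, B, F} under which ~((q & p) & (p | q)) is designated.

8

Of the 9 assignments, 8 give a value in {T, B}.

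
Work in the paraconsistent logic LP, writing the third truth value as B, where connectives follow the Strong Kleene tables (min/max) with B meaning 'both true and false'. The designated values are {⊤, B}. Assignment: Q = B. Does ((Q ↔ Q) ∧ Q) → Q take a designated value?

Q ↔ Q = B ↔ B = B
(Q ↔ Q) ∧ Q = B ∧ B = B
((Q ↔ Q) ∧ Q) → Q = B → B = B  [¬B ∨ B]
B ∈ {⊤, B}.

Yes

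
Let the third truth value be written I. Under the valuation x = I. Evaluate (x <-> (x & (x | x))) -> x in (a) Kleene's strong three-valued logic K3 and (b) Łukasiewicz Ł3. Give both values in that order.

In Kleene's strong three-valued logic K3: x | x = I | I = I
x & (x | x) = I & I = I
x <-> (x & (x | x)) = I <-> I = I
(x <-> (x & (x | x))) -> x = I -> I = I  [~I | I]
In Łukasiewicz Ł3: x | x = I | I = I
x & (x | x) = I & I = I
x <-> (x & (x | x)) = I <-> I = true  [1 − |½−½|]
(x <-> (x & (x | x))) -> x = true -> I = I

I; I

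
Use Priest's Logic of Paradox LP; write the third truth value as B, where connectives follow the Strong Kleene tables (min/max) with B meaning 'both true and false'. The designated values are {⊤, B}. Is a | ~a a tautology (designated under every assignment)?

Every assignment of a over {⊤, B, ⊥} gives a value in {⊤, B}.
In particular, with a=B: a | ~a = B.

Yes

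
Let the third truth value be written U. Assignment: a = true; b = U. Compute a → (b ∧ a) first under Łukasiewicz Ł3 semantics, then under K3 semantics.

U; U

In Łukasiewicz Ł3: b ∧ a = U ∧ true = U
a → (b ∧ a) = true → U = U  [min(1, 1−1+½)]
In K3: b ∧ a = U ∧ true = U
a → (b ∧ a) = true → U = U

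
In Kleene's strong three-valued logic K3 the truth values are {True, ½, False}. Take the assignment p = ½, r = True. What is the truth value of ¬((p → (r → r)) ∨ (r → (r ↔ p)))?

False

r → r = True → True = True
p → (r → r) = ½ → True = True  [¬½ ∨ True]
r ↔ p = True ↔ ½ = ½
r → (r ↔ p) = True → ½ = ½
(p → (r → r)) ∨ (r → (r ↔ p)) = True ∨ ½ = True
¬((p → (r → r)) ∨ (r → (r ↔ p))) = ¬True = False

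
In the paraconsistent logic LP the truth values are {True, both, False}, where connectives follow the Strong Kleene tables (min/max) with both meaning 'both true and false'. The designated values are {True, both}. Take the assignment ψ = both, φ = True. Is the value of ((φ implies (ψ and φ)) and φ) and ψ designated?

Yes

ψ and φ = both and True = both
φ implies (ψ and φ) = True implies both = both
(φ implies (ψ and φ)) and φ = both and True = both
((φ implies (ψ and φ)) and φ) and ψ = both and both = both
both ∈ {True, both}.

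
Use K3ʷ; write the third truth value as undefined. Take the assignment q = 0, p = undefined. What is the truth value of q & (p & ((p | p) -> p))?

undefined

p | p = undefined | undefined = undefined
(p | p) -> p = undefined -> undefined = undefined  [any arg is the third value ⇒ result is the third value]
p & ((p | p) -> p) = undefined & undefined = undefined
q & (p & ((p | p) -> p)) = 0 & undefined = undefined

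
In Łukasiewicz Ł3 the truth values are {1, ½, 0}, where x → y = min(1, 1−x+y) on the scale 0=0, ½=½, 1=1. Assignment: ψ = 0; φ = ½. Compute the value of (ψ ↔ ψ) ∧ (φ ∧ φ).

½

ψ ↔ ψ = 0 ↔ 0 = 1
φ ∧ φ = ½ ∧ ½ = ½
(ψ ↔ ψ) ∧ (φ ∧ φ) = 1 ∧ ½ = ½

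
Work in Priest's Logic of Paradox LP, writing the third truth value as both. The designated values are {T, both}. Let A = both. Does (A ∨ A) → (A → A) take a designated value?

Yes

A ∨ A = both ∨ both = both
A → A = both → both = both
(A ∨ A) → (A → A) = both → both = both
both ∈ {T, both}.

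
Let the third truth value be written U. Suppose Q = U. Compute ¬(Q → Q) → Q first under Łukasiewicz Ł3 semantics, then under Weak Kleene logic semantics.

true; U

In Łukasiewicz Ł3: Q → Q = U → U = true
¬(Q → Q) = ¬true = false
¬(Q → Q) → Q = false → U = true
In Weak Kleene logic: Q → Q = U → U = U  [any arg is the third value ⇒ result is the third value]
¬(Q → Q) = ¬U = U
¬(Q → Q) → Q = U → U = U
They differ because Łukasiewicz Ł3 and Weak Kleene logic treat U differently under the binary connectives.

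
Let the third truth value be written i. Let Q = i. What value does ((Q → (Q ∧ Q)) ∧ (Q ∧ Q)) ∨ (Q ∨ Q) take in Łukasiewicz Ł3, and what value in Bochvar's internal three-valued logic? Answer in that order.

In Łukasiewicz Ł3: Q ∧ Q = i ∧ i = i
Q → (Q ∧ Q) = i → i = True  [min(1, 1−½+½)]
Q ∧ Q = i ∧ i = i
(Q → (Q ∧ Q)) ∧ (Q ∧ Q) = True ∧ i = i
Q ∨ Q = i ∨ i = i
((Q → (Q ∧ Q)) ∧ (Q ∧ Q)) ∨ (Q ∨ Q) = i ∨ i = i
In Bochvar's internal three-valued logic: Q ∧ Q = i ∧ i = i
Q → (Q ∧ Q) = i → i = i  [any arg is the third value ⇒ result is the third value]
Q ∧ Q = i ∧ i = i
(Q → (Q ∧ Q)) ∧ (Q ∧ Q) = i ∧ i = i
Q ∨ Q = i ∨ i = i
((Q → (Q ∧ Q)) ∧ (Q ∧ Q)) ∨ (Q ∨ Q) = i ∨ i = i

i; i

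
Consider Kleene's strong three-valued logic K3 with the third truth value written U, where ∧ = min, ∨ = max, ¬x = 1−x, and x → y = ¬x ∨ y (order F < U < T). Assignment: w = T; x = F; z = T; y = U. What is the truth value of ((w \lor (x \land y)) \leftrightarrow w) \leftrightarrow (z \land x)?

F

x \land y = F \land U = F
w \lor (x \land y) = T \lor F = T
(w \lor (x \land y)) \leftrightarrow w = T \leftrightarrow T = T
z \land x = T \land F = F
((w \lor (x \land y)) \leftrightarrow w) \leftrightarrow (z \land x) = T \leftrightarrow F = F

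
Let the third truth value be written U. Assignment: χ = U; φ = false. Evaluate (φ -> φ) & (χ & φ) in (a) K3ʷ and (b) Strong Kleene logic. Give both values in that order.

In K3ʷ: φ -> φ = false -> false = true
χ & φ = U & false = U
(φ -> φ) & (χ & φ) = true & U = U
In Strong Kleene logic: φ -> φ = false -> false = true
χ & φ = U & false = false
(φ -> φ) & (χ & φ) = true & false = false
They differ because K3ʷ and Strong Kleene logic treat U differently under the binary connectives.

U; false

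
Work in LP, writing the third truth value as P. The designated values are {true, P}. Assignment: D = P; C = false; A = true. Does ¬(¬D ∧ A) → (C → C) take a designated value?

¬D = ¬P = P
¬D ∧ A = P ∧ true = P
¬(¬D ∧ A) = ¬P = P
C → C = false → false = true
¬(¬D ∧ A) → (C → C) = P → true = true  [¬P ∨ true]
true ∈ {true, P}.

Yes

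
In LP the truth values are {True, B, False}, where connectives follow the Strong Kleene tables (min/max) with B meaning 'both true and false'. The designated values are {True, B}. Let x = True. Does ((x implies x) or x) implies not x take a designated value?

x implies x = True implies True = True
(x implies x) or x = True or True = True
not x = not True = False
((x implies x) or x) implies not x = True implies False = False
False ∉ {True, B}.

No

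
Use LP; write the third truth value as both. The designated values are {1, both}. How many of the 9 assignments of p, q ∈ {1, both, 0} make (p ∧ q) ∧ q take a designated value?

4

Designated under: (p=1, q=1); (p=1, q=both); (p=both, q=1); (p=both, q=both).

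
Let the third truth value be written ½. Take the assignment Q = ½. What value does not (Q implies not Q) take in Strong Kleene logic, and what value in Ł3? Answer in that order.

In Strong Kleene logic: not Q = not ½ = ½
Q implies not Q = ½ implies ½ = ½  [not ½ or ½]
not (Q implies not Q) = not ½ = ½
In Ł3: not Q = not ½ = ½
Q implies not Q = ½ implies ½ = ⊤  [min(1, 1−½+½)]
not (Q implies not Q) = not ⊤ = ⊥
They differ because Strong Kleene logic and Ł3 treat ½ differently under implication.

½; ⊥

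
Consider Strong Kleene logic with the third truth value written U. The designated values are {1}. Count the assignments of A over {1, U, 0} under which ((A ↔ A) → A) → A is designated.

2

A=1: 1 ✓
A=U: U ·
A=0: 1 ✓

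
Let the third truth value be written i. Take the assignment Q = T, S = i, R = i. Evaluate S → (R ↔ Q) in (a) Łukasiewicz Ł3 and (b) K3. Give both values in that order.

In Łukasiewicz Ł3: R ↔ Q = i ↔ T = i  [1 − |½−1|]
S → (R ↔ Q) = i → i = T
In K3: R ↔ Q = i ↔ T = i
S → (R ↔ Q) = i → i = i  [¬i ∨ i]
They differ because Łukasiewicz Ł3 and K3 treat i differently under implication.

T; i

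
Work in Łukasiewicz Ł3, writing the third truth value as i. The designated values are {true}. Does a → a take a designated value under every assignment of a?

Yes

Every assignment of a over {true, i, false} gives a value in {true}.
In particular, with a=i: a → a = true.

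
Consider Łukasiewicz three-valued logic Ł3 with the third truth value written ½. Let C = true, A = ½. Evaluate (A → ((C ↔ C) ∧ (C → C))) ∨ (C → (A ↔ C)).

true

C ↔ C = true ↔ true = true
C → C = true → true = true
(C ↔ C) ∧ (C → C) = true ∧ true = true
A → ((C ↔ C) ∧ (C → C)) = ½ → true = true  [min(1, 1−½+1)]
A ↔ C = ½ ↔ true = ½
C → (A ↔ C) = true → ½ = ½
(A → ((C ↔ C) ∧ (C → C))) ∨ (C → (A ↔ C)) = true ∨ ½ = true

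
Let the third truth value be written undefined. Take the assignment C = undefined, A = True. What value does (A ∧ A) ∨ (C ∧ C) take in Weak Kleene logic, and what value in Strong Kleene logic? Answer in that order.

undefined; True

In Weak Kleene logic: A ∧ A = True ∧ True = True
C ∧ C = undefined ∧ undefined = undefined
(A ∧ A) ∨ (C ∧ C) = True ∨ undefined = undefined
In Strong Kleene logic: A ∧ A = True ∧ True = True
C ∧ C = undefined ∧ undefined = undefined
(A ∧ A) ∨ (C ∧ C) = True ∨ undefined = True
They differ because Weak Kleene logic and Strong Kleene logic treat undefined differently under the binary connectives.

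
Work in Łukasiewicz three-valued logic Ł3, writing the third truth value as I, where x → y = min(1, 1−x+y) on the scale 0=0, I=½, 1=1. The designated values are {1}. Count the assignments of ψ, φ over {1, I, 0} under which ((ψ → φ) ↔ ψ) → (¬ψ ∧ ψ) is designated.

6

Of the 9 assignments, 6 give a value in {1}.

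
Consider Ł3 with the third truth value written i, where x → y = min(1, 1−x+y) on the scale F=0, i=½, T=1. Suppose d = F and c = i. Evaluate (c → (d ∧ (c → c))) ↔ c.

T

c → c = i → i = T
d ∧ (c → c) = F ∧ T = F
c → (d ∧ (c → c)) = i → F = i
(c → (d ∧ (c → c))) ↔ c = i ↔ i = T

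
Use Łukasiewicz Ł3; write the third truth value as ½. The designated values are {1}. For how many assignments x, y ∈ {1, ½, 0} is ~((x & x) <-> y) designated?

2

Designated under: (x=1, y=0); (x=0, y=1).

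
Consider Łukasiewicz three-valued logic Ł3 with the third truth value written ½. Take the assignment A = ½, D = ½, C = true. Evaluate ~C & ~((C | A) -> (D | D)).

~C = ~true = false
C | A = true | ½ = true
D | D = ½ | ½ = ½
(C | A) -> (D | D) = true -> ½ = ½
~((C | A) -> (D | D)) = ~½ = ½
~C & ~((C | A) -> (D | D)) = false & ½ = false

false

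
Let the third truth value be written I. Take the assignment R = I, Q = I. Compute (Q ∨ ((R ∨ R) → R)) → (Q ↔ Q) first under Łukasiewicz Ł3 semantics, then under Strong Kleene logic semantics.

In Łukasiewicz Ł3: R ∨ R = I ∨ I = I
(R ∨ R) → R = I → I = true  [min(1, 1−½+½)]
Q ∨ ((R ∨ R) → R) = I ∨ true = true
Q ↔ Q = I ↔ I = true
(Q ∨ ((R ∨ R) → R)) → (Q ↔ Q) = true → true = true
In Strong Kleene logic: R ∨ R = I ∨ I = I
(R ∨ R) → R = I → I = I
Q ∨ ((R ∨ R) → R) = I ∨ I = I
Q ↔ Q = I ↔ I = I
(Q ∨ ((R ∨ R) → R)) → (Q ↔ Q) = I → I = I
They differ because Łukasiewicz Ł3 and Strong Kleene logic treat I differently under implication.

true; I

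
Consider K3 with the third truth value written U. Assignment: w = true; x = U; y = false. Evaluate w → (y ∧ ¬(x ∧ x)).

false

x ∧ x = U ∧ U = U
¬(x ∧ x) = ¬U = U
y ∧ ¬(x ∧ x) = false ∧ U = false
w → (y ∧ ¬(x ∧ x)) = true → false = false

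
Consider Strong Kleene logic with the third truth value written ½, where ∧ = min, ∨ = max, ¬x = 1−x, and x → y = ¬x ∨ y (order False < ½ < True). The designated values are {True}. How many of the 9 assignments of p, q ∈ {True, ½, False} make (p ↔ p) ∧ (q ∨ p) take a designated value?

4

Designated under: (p=True, q=True); (p=True, q=½); (p=True, q=False); (p=False, q=True).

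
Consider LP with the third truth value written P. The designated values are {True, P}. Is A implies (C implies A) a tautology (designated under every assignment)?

Every assignment of A, C over {True, P, False} gives a value in {True, P}.
In particular, with A=P, C=P: A implies (C implies A) = P.

Yes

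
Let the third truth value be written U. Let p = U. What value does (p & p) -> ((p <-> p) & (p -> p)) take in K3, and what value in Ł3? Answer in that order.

In K3: p & p = U & U = U
p <-> p = U <-> U = U
p -> p = U -> U = U  [~U | U]
(p <-> p) & (p -> p) = U & U = U
(p & p) -> ((p <-> p) & (p -> p)) = U -> U = U
In Ł3: p & p = U & U = U
p <-> p = U <-> U = True  [1 − |½−½|]
p -> p = U -> U = True
(p <-> p) & (p -> p) = True & True = True
(p & p) -> ((p <-> p) & (p -> p)) = U -> True = True
They differ because K3 and Ł3 treat U differently under implication.

U; True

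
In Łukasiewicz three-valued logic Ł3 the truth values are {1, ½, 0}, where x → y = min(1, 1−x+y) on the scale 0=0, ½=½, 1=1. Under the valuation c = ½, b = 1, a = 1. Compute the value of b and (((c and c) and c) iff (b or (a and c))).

½

c and c = ½ and ½ = ½
(c and c) and c = ½ and ½ = ½
a and c = 1 and ½ = ½
b or (a and c) = 1 or ½ = 1
((c and c) and c) iff (b or (a and c)) = ½ iff 1 = ½  [1 − |½−1|]
b and (((c and c) and c) iff (b or (a and c))) = 1 and ½ = ½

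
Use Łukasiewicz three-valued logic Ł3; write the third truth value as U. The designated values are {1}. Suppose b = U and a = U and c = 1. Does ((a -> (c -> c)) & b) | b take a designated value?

No

c -> c = 1 -> 1 = 1
a -> (c -> c) = U -> 1 = 1
(a -> (c -> c)) & b = 1 & U = U
((a -> (c -> c)) & b) | b = U | U = U
U ∉ {1}.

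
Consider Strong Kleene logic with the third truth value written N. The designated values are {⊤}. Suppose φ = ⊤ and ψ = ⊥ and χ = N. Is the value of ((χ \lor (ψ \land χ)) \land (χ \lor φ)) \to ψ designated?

No

ψ \land χ = ⊥ \land N = ⊥
χ \lor (ψ \land χ) = N \lor ⊥ = N
χ \lor φ = N \lor ⊤ = ⊤
(χ \lor (ψ \land χ)) \land (χ \lor φ) = N \land ⊤ = N
((χ \lor (ψ \land χ)) \land (χ \lor φ)) \to ψ = N \to ⊥ = N  [\lnot N \lor ⊥]
N ∉ {⊤}.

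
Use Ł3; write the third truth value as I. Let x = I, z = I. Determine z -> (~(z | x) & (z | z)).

True

z | x = I | I = I
~(z | x) = ~I = I
z | z = I | I = I
~(z | x) & (z | z) = I & I = I
z -> (~(z | x) & (z | z)) = I -> I = True  [min(1, 1−½+½)]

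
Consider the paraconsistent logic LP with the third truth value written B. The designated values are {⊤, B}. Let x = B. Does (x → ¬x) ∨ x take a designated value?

Yes

¬x = ¬B = B
x → ¬x = B → B = B  [¬B ∨ B]
(x → ¬x) ∨ x = B ∨ B = B
B ∈ {⊤, B}.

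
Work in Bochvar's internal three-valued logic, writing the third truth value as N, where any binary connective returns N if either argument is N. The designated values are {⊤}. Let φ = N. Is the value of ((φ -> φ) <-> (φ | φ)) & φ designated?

No

φ -> φ = N -> N = N  [any arg is the third value ⇒ result is the third value]
φ | φ = N | N = N
(φ -> φ) <-> (φ | φ) = N <-> N = N
((φ -> φ) <-> (φ | φ)) & φ = N & N = N
N ∉ {⊤}.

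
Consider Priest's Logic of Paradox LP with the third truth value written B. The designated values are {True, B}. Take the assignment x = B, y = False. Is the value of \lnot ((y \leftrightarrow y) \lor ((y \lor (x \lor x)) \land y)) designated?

No

y \leftrightarrow y = False \leftrightarrow False = True
x \lor x = B \lor B = B
y \lor (x \lor x) = False \lor B = B
(y \lor (x \lor x)) \land y = B \land False = False
(y \leftrightarrow y) \lor ((y \lor (x \lor x)) \land y) = True \lor False = True
\lnot ((y \leftrightarrow y) \lor ((y \lor (x \lor x)) \land y)) = \lnot True = False
False ∉ {True, B}.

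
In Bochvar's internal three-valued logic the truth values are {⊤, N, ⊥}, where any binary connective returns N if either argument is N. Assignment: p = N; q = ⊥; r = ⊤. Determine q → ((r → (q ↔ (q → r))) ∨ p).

N

q → r = ⊥ → ⊤ = ⊤
q ↔ (q → r) = ⊥ ↔ ⊤ = ⊥
r → (q ↔ (q → r)) = ⊤ → ⊥ = ⊥
(r → (q ↔ (q → r))) ∨ p = ⊥ ∨ N = N
q → ((r → (q ↔ (q → r))) ∨ p) = ⊥ → N = N  [any arg is the third value ⇒ result is the third value]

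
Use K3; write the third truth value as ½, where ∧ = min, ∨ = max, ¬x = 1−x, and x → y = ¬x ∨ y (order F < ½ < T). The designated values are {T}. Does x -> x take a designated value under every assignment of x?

No

Countermodel: x=½ gives ½, which is not designated.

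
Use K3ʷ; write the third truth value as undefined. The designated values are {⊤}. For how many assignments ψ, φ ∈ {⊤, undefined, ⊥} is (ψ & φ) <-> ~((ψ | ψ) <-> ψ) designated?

3

Designated under: (ψ=⊤, φ=⊥); (ψ=⊥, φ=⊤); (ψ=⊥, φ=⊥).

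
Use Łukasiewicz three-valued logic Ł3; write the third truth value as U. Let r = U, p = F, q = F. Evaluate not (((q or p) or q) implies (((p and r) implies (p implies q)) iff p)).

F

q or p = F or F = F
(q or p) or q = F or F = F
p and r = F and U = F
p implies q = F implies F = T
(p and r) implies (p implies q) = F implies T = T
((p and r) implies (p implies q)) iff p = T iff F = F
((q or p) or q) implies (((p and r) implies (p implies q)) iff p) = F implies F = T
not (((q or p) or q) implies (((p and r) implies (p implies q)) iff p)) = not T = F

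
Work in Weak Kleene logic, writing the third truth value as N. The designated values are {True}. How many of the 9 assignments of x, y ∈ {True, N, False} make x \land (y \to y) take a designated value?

Designated under: (x=True, y=True); (x=True, y=False).

2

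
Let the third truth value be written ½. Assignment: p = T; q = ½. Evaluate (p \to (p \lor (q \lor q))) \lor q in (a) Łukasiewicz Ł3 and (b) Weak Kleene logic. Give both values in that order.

In Łukasiewicz Ł3: q \lor q = ½ \lor ½ = ½
p \lor (q \lor q) = T \lor ½ = T
p \to (p \lor (q \lor q)) = T \to T = T
(p \to (p \lor (q \lor q))) \lor q = T \lor ½ = T
In Weak Kleene logic: q \lor q = ½ \lor ½ = ½
p \lor (q \lor q) = T \lor ½ = ½
p \to (p \lor (q \lor q)) = T \to ½ = ½  [any arg is the third value ⇒ result is the third value]
(p \to (p \lor (q \lor q))) \lor q = ½ \lor ½ = ½
They differ because Łukasiewicz Ł3 and Weak Kleene logic treat ½ differently under the binary connectives.

T; ½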